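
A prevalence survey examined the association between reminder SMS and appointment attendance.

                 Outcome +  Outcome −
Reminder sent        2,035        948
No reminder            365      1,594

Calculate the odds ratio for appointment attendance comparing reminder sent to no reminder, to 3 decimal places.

9.375

Cells: a = 2035, b = 948, c = 365, d = 1594.
OR = (a·d)/(b·c) = (2035 × 1594) / (948 × 365) = 3243790 / 346020 = 9.37457
The odds of appointment attendance are about 9.37 times as high in the reminder sent group.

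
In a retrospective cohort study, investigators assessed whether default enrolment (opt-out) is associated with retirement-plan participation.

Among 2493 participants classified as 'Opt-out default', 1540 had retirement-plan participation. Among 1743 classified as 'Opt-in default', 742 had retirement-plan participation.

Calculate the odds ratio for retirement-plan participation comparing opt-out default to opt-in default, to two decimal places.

From the description: a = 1540, b = 953, c = 742, d = 1001.
OR = (a·d)/(b·c) = (1540 × 1001) / (953 × 742) = 1541540 / 707126 = 2.18001
The odds of retirement-plan participation are about 2.18 times as high in the opt-out default group.

2.18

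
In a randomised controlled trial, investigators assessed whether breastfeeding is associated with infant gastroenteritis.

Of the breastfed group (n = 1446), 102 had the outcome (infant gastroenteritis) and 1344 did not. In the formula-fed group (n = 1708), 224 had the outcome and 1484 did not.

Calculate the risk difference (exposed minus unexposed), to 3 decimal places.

-0.061

From the description: a = 102, b = 1344, c = 224, d = 1484.
Risk in exposed = 102/1446 = 0.070539; risk in unexposed = 224/1708 = 0.131148.
Risk difference = 0.070539 − 0.131148 = -0.060608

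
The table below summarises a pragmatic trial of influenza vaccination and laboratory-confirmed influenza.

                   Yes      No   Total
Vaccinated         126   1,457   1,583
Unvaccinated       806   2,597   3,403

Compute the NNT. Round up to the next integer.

7

Risk in treated group = 126/1583 = 0.07960; risk in control = 806/3403 = 0.23685.
Absolute risk reduction = 0.23685 − 0.07960 = 0.15725
NNT = 1 / ARR = 1 / 0.15725 = 6.359 → round up → 7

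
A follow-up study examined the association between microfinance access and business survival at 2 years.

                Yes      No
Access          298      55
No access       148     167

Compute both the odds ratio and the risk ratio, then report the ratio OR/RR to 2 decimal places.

Cells: a = 298, b = 55, c = 148, d = 167.
OR = (298·167)/(55·148) = 49766/8140 = 6.11376
Risk in exposed = 298/353 = 0.84419; risk in unexposed = 148/315 = 0.46984; RR = 1.79676
OR/RR = 6.11376 / 1.79676 = 3.40266
The outcome is not rare, so the OR lies further from 1 than the RR.

3.40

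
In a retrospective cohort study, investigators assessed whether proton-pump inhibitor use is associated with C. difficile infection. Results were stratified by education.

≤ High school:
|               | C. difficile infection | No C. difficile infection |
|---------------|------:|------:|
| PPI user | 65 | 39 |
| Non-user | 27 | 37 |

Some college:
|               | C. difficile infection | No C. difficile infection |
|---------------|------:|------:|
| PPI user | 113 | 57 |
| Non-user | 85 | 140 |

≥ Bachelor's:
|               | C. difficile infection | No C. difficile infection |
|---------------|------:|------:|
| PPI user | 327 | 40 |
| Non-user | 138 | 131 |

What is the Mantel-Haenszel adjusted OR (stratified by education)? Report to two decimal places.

OR_MH = Σ(aᵢdᵢ/nᵢ) / Σ(bᵢcᵢ/nᵢ), where nᵢ is the stratum total.
Stratum 1 (≤ High school): n = 168; a·d/n = 65·37/168 = 14.3155; b·c/n = 39·27/168 = 6.2679
Stratum 2 (Some college): n = 395; a·d/n = 113·140/395 = 40.0506; b·c/n = 57·85/395 = 12.2658
Stratum 3 (≥ Bachelor's): n = 636; a·d/n = 327·131/636 = 67.3538; b·c/n = 40·138/636 = 8.6792
OR_MH = (14.3155 + 40.0506 + 67.3538) / (6.2679 + 12.2658 + 8.6792) = 121.7199 / 27.2129 = 4.47287

4.47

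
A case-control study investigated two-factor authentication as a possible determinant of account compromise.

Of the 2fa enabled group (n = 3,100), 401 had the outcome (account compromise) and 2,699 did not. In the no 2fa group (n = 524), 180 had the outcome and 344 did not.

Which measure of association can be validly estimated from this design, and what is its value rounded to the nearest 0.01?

0.28

From the description: a = 401, b = 2699, c = 180, d = 344.
This is a case-control study: participants were sampled on outcome status, so risks in the source population cannot be estimated directly — relative risk is not valid here. The odds ratio is the appropriate measure.
OR = (a·d)/(b·c) = (401 × 344) / (2699 × 180) = 137944 / 485820 = 0.28394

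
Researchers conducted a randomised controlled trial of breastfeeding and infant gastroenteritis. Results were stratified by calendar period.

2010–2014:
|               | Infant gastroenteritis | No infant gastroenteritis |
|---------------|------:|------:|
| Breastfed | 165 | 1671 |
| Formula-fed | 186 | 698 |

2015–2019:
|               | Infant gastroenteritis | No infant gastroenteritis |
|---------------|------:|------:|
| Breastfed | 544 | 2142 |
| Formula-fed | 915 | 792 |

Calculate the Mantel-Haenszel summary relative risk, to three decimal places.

RR_MH = Σ(aᵢ·n₀ᵢ/nᵢ) / Σ(cᵢ·n₁ᵢ/nᵢ), with n₁ᵢ = aᵢ+bᵢ (exposed), n₀ᵢ = cᵢ+dᵢ (unexposed), nᵢ = n₁ᵢ+n₀ᵢ.
Stratum 1 (2010–2014): n₁ = 1836, n₀ = 884, n = 2720; a·n₀/n = 165·884/2720 = 53.6250; c·n₁/n = 186·1836/2720 = 125.5500
Stratum 2 (2015–2019): n₁ = 2686, n₀ = 1707, n = 4393; a·n₀/n = 544·1707/4393 = 211.3836; c·n₁/n = 915·2686/4393 = 559.4560
RR_MH = (53.6250 + 211.3836) / (125.5500 + 559.4560) = 265.0086 / 685.0060 = 0.38687

0.387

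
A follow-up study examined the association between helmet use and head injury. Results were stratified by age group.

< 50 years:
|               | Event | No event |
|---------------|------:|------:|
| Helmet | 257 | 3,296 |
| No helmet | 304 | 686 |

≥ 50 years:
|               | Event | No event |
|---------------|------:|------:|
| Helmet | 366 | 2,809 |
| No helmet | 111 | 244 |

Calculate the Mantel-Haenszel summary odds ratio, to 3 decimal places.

0.208

OR_MH = Σ(aᵢdᵢ/nᵢ) / Σ(bᵢcᵢ/nᵢ), where nᵢ is the stratum total.
Stratum 1 (< 50 years): n = 4543; a·d/n = 257·686/4543 = 38.8074; b·c/n = 3296·304/4543 = 220.5556
Stratum 2 (≥ 50 years): n = 3530; a·d/n = 366·244/3530 = 25.2986; b·c/n = 2809·111/3530 = 88.3283
OR_MH = (38.8074 + 25.2986) / (220.5556 + 88.3283) = 64.1060 / 308.8839 = 0.20754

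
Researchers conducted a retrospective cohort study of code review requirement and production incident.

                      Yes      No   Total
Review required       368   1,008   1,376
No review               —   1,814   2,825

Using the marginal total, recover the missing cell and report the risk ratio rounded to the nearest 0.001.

0.747

The missing cell is in the unexposed row: 2825 − 1814 = 1011.
So a = 368, b = 1008, c = 1011, d = 1814.
RR = [a/(a+b)] / [c/(c+d)] = (368/1376) / (1011/2825) = 0.26744/0.35788 = 0.74730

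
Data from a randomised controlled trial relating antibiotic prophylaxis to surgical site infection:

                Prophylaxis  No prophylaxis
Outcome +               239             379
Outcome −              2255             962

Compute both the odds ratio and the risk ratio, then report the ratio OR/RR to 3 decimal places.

0.793

Reading the table with exposure as columns: a = 239 (Prophylaxis, case), b = 2255 (Prophylaxis, non-case), c = 379 (No prophylaxis, case), d = 962.
OR = (239·962)/(2255·379) = 229918/854645 = 0.26902
Risk in exposed = 239/2494 = 0.09583; risk in unexposed = 379/1341 = 0.28262; RR = 0.33907
OR/RR = 0.26902 / 0.33907 = 0.79341
The outcome is not rare, so the OR lies further from 1 than the RR.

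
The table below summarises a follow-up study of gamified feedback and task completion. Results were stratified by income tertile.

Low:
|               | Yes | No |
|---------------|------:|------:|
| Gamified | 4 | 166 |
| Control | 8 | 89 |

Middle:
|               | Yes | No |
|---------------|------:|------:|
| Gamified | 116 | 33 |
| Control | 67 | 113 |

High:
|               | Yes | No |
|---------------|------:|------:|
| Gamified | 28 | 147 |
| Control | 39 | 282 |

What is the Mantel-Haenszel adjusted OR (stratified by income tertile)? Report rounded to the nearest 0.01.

2.46

OR_MH = Σ(aᵢdᵢ/nᵢ) / Σ(bᵢcᵢ/nᵢ), where nᵢ is the stratum total.
Stratum 1 (Low): n = 267; a·d/n = 4·89/267 = 1.3333; b·c/n = 166·8/267 = 4.9738
Stratum 2 (Middle): n = 329; a·d/n = 116·113/329 = 39.8419; b·c/n = 33·67/329 = 6.7204
Stratum 3 (High): n = 496; a·d/n = 28·282/496 = 15.9194; b·c/n = 147·39/496 = 11.5585
OR_MH = (1.3333 + 39.8419 + 15.9194) / (4.9738 + 6.7204 + 11.5585) = 57.0946 / 23.2526 = 2.45541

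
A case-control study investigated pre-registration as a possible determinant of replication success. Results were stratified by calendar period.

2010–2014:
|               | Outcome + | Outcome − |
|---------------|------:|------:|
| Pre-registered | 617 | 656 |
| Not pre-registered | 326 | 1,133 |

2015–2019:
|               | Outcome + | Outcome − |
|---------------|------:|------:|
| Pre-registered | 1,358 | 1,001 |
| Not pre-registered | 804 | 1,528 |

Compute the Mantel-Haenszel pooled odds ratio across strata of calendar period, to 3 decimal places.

2.795

OR_MH = Σ(aᵢdᵢ/nᵢ) / Σ(bᵢcᵢ/nᵢ), where nᵢ is the stratum total.
Stratum 1 (2010–2014): n = 2732; a·d/n = 617·1133/2732 = 255.8788; b·c/n = 656·326/2732 = 78.2782
Stratum 2 (2015–2019): n = 4691; a·d/n = 1358·1528/4691 = 442.3415; b·c/n = 1001·804/4691 = 171.5634
OR_MH = (255.8788 + 442.3415) / (78.2782 + 171.5634) = 698.2203 / 249.8416 = 2.79465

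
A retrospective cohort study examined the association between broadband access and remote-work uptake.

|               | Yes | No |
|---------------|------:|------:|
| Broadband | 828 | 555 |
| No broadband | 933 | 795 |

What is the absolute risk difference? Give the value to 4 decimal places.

Cells: a = 828, b = 555, c = 933, d = 795.
Risk in exposed = 828/1383 = 0.598698; risk in unexposed = 933/1728 = 0.539931.
Risk difference = 0.598698 − 0.539931 = 0.058768

0.0588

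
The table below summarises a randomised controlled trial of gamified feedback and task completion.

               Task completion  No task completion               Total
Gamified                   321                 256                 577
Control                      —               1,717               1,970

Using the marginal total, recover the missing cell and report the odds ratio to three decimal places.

8.510

The missing cell is in the unexposed row: 1970 − 1717 = 253.
So a = 321, b = 256, c = 253, d = 1717.
OR = (a·d)/(b·c) = (321 × 1717) / (256 × 253) = 551157 / 64768 = 8.50971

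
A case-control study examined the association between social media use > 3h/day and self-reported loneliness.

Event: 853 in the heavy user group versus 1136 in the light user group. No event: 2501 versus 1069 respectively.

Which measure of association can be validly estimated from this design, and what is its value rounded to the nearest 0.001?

0.321

From the description: a = 853, b = 2501, c = 1136, d = 1069.
This is a case-control study: participants were sampled on outcome status, so risks in the source population cannot be estimated directly — relative risk is not valid here. The odds ratio is the appropriate measure.
OR = (a·d)/(b·c) = (853 × 1069) / (2501 × 1136) = 911857 / 2841136 = 0.32095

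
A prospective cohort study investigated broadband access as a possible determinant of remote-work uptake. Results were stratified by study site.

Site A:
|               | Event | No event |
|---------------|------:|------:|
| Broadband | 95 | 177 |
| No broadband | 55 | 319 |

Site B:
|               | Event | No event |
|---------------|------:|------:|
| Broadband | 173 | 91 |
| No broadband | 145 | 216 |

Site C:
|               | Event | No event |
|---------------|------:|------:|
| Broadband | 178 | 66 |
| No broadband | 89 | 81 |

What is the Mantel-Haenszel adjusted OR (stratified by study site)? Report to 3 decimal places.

2.810

OR_MH = Σ(aᵢdᵢ/nᵢ) / Σ(bᵢcᵢ/nᵢ), where nᵢ is the stratum total.
Stratum 1 (Site A): n = 646; a·d/n = 95·319/646 = 46.9118; b·c/n = 177·55/646 = 15.0697
Stratum 2 (Site B): n = 625; a·d/n = 173·216/625 = 59.7888; b·c/n = 91·145/625 = 21.1120
Stratum 3 (Site C): n = 414; a·d/n = 178·81/414 = 34.8261; b·c/n = 66·89/414 = 14.1884
OR_MH = (46.9118 + 59.7888 + 34.8261) / (15.0697 + 21.1120 + 14.1884) = 141.5267 / 50.3701 = 2.80974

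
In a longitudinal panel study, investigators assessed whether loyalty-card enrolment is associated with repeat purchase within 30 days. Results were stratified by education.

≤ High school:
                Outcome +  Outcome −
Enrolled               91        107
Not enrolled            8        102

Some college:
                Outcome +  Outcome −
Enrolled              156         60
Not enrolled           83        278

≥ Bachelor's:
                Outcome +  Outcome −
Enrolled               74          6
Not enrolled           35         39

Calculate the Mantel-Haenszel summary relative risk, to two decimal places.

3.05

RR_MH = Σ(aᵢ·n₀ᵢ/nᵢ) / Σ(cᵢ·n₁ᵢ/nᵢ), with n₁ᵢ = aᵢ+bᵢ (exposed), n₀ᵢ = cᵢ+dᵢ (unexposed), nᵢ = n₁ᵢ+n₀ᵢ.
Stratum 1 (≤ High school): n₁ = 198, n₀ = 110, n = 308; a·n₀/n = 91·110/308 = 32.5000; c·n₁/n = 8·198/308 = 5.1429
Stratum 2 (Some college): n₁ = 216, n₀ = 361, n = 577; a·n₀/n = 156·361/577 = 97.6014; c·n₁/n = 83·216/577 = 31.0711
Stratum 3 (≥ Bachelor's): n₁ = 80, n₀ = 74, n = 154; a·n₀/n = 74·74/154 = 35.5584; c·n₁/n = 35·80/154 = 18.1818
RR_MH = (32.5000 + 97.6014 + 35.5584) / (5.1429 + 31.0711 + 18.1818) = 165.6598 / 54.3957 = 3.04546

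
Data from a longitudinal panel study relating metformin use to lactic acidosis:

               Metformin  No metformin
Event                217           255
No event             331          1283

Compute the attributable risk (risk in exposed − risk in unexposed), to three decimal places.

0.230

Reading the table with exposure as columns: a = 217 (Metformin, case), b = 331 (Metformin, non-case), c = 255 (No metformin, case), d = 1283.
Risk in exposed = 217/548 = 0.395985; risk in unexposed = 255/1538 = 0.165800.
Risk difference = 0.395985 − 0.165800 = 0.230186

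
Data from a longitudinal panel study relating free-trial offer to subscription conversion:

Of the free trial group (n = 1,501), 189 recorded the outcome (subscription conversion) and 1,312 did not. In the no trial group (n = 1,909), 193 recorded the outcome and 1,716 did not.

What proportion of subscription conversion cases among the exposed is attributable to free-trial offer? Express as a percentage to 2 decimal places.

From the description: a = 189, b = 1312, c = 193, d = 1716.
Risk in exposed = 189/1501 = 0.12592; risk in unexposed = 193/1909 = 0.10110.
RR = 0.12592/0.10110 = 1.24546
AR% = (RR − 1)/RR × 100 = (1.24546 − 1)/1.24546 × 100 = 19.7084%

19.71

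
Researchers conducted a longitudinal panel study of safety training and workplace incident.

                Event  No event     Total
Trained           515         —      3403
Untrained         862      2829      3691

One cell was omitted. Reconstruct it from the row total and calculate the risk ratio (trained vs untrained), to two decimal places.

0.65

The missing cell is in the exposed row: 3403 − 515 = 2888.
So a = 515, b = 2888, c = 862, d = 2829.
RR = [a/(a+b)] / [c/(c+d)] = (515/3403) / (862/3691) = 0.15134/0.23354 = 0.64801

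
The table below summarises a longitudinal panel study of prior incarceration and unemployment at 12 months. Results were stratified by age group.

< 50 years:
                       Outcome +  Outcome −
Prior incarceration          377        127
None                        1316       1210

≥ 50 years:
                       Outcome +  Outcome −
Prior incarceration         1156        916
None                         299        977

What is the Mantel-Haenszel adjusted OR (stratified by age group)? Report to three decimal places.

3.562

OR_MH = Σ(aᵢdᵢ/nᵢ) / Σ(bᵢcᵢ/nᵢ), where nᵢ is the stratum total.
Stratum 1 (< 50 years): n = 3030; a·d/n = 377·1210/3030 = 150.5512; b·c/n = 127·1316/3030 = 55.1591
Stratum 2 (≥ 50 years): n = 3348; a·d/n = 1156·977/3348 = 337.3393; b·c/n = 916·299/3348 = 81.8053
OR_MH = (150.5512 + 337.3393) / (55.1591 + 81.8053) = 487.8905 / 136.9643 = 3.56217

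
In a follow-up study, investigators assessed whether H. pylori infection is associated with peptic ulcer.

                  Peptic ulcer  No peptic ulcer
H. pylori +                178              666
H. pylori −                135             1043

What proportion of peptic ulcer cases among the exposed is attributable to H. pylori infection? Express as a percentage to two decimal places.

Cells: a = 178, b = 666, c = 135, d = 1043.
Risk in exposed = 178/844 = 0.21090; risk in unexposed = 135/1178 = 0.11460.
RR = 0.21090/0.11460 = 1.84030
AR% = (RR − 1)/RR × 100 = (1.84030 − 1)/1.84030 × 100 = 45.6611%

45.66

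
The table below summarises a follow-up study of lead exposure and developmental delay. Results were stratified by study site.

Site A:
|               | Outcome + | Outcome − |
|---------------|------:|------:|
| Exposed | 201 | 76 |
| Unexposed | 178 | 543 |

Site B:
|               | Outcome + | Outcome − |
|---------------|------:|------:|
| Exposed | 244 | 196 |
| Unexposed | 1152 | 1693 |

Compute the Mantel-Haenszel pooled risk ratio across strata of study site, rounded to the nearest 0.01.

1.75

RR_MH = Σ(aᵢ·n₀ᵢ/nᵢ) / Σ(cᵢ·n₁ᵢ/nᵢ), with n₁ᵢ = aᵢ+bᵢ (exposed), n₀ᵢ = cᵢ+dᵢ (unexposed), nᵢ = n₁ᵢ+n₀ᵢ.
Stratum 1 (Site A): n₁ = 277, n₀ = 721, n = 998; a·n₀/n = 201·721/998 = 145.2114; c·n₁/n = 178·277/998 = 49.4048
Stratum 2 (Site B): n₁ = 440, n₀ = 2845, n = 3285; a·n₀/n = 244·2845/3285 = 211.3181; c·n₁/n = 1152·440/3285 = 154.3014
RR_MH = (145.2114 + 211.3181) / (49.4048 + 154.3014) = 356.5295 / 203.7062 = 1.75021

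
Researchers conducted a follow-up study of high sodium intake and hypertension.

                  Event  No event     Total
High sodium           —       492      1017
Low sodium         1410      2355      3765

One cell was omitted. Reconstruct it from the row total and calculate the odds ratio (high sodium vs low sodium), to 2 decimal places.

The missing cell is in the exposed row: 1017 − 492 = 525.
So a = 525, b = 492, c = 1410, d = 2355.
OR = (a·d)/(b·c) = (525 × 2355) / (492 × 1410) = 1236375 / 693720 = 1.78224

1.78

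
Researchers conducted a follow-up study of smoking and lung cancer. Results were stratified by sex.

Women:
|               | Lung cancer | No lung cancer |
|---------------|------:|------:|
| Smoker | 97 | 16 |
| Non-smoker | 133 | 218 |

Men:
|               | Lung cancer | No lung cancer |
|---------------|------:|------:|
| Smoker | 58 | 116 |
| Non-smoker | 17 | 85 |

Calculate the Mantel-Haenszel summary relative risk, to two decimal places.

RR_MH = Σ(aᵢ·n₀ᵢ/nᵢ) / Σ(cᵢ·n₁ᵢ/nᵢ), with n₁ᵢ = aᵢ+bᵢ (exposed), n₀ᵢ = cᵢ+dᵢ (unexposed), nᵢ = n₁ᵢ+n₀ᵢ.
Stratum 1 (Women): n₁ = 113, n₀ = 351, n = 464; a·n₀/n = 97·351/464 = 73.3772; c·n₁/n = 133·113/464 = 32.3901
Stratum 2 (Men): n₁ = 174, n₀ = 102, n = 276; a·n₀/n = 58·102/276 = 21.4348; c·n₁/n = 17·174/276 = 10.7174
RR_MH = (73.3772 + 21.4348) / (32.3901 + 10.7174) = 94.8119 / 43.1075 = 2.19943

2.20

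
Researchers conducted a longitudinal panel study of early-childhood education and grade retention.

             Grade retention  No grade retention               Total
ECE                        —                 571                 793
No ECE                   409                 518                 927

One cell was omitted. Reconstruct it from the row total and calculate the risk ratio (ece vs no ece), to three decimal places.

0.635

The missing cell is in the exposed row: 793 − 571 = 222.
So a = 222, b = 571, c = 409, d = 518.
RR = [a/(a+b)] / [c/(c+d)] = (222/793) / (409/927) = 0.27995/0.44121 = 0.63451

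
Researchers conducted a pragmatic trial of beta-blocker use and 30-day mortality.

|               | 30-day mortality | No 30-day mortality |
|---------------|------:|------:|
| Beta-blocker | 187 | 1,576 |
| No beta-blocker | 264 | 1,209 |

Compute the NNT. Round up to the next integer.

14

Risk in treated group = 187/1763 = 0.10607; risk in control = 264/1473 = 0.17923.
Absolute risk reduction = 0.17923 − 0.10607 = 0.07316
NNT = 1 / ARR = 1 / 0.07316 = 13.669 → round up → 14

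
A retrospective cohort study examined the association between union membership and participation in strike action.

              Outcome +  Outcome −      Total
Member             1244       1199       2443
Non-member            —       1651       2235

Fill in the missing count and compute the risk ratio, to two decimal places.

The missing cell is in the unexposed row: 2235 − 1651 = 584.
So a = 1244, b = 1199, c = 584, d = 1651.
RR = [a/(a+b)] / [c/(c+d)] = (1244/2443) / (584/2235) = 0.50921/0.26130 = 1.94877

1.95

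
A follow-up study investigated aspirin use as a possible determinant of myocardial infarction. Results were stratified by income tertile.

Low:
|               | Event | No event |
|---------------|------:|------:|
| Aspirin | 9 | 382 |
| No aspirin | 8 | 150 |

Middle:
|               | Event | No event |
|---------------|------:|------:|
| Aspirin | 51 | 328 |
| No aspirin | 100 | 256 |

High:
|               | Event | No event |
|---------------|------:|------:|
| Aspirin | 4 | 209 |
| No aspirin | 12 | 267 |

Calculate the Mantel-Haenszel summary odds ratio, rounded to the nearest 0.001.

OR_MH = Σ(aᵢdᵢ/nᵢ) / Σ(bᵢcᵢ/nᵢ), where nᵢ is the stratum total.
Stratum 1 (Low): n = 549; a·d/n = 9·150/549 = 2.4590; b·c/n = 382·8/549 = 5.5665
Stratum 2 (Middle): n = 735; a·d/n = 51·256/735 = 17.7633; b·c/n = 328·100/735 = 44.6259
Stratum 3 (High): n = 492; a·d/n = 4·267/492 = 2.1707; b·c/n = 209·12/492 = 5.0976
OR_MH = (2.4590 + 17.7633 + 2.1707) / (5.5665 + 44.6259 + 5.0976) = 22.3930 / 55.2899 = 0.40501

0.405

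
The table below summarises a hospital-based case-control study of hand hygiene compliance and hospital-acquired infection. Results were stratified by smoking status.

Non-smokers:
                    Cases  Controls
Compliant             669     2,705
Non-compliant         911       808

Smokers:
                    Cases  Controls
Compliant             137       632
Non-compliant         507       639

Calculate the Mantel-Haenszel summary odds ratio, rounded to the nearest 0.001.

OR_MH = Σ(aᵢdᵢ/nᵢ) / Σ(bᵢcᵢ/nᵢ), where nᵢ is the stratum total.
Stratum 1 (Non-smokers): n = 5093; a·d/n = 669·808/5093 = 106.1363; b·c/n = 2705·911/5093 = 483.8514
Stratum 2 (Smokers): n = 1915; a·d/n = 137·639/1915 = 45.7144; b·c/n = 632·507/1915 = 167.3232
OR_MH = (106.1363 + 45.7144) / (483.8514 + 167.3232) = 151.8506 / 651.1746 = 0.23319

0.233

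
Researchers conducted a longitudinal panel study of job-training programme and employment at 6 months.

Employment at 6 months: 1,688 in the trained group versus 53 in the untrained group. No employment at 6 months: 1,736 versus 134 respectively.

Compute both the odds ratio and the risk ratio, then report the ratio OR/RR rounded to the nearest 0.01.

1.41

From the description: a = 1688, b = 1736, c = 53, d = 134.
OR = (1688·134)/(1736·53) = 226192/92008 = 2.45839
Risk in exposed = 1688/3424 = 0.49299; risk in unexposed = 53/187 = 0.28342; RR = 1.73942
OR/RR = 2.45839 / 1.73942 = 1.41334
The outcome is not rare, so the OR lies further from 1 than the RR.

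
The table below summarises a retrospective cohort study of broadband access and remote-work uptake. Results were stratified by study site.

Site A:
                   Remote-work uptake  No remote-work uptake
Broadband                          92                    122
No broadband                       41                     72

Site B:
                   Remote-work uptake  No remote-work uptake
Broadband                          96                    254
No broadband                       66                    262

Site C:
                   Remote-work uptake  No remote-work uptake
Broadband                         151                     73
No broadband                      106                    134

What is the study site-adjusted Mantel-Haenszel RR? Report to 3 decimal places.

RR_MH = Σ(aᵢ·n₀ᵢ/nᵢ) / Σ(cᵢ·n₁ᵢ/nᵢ), with n₁ᵢ = aᵢ+bᵢ (exposed), n₀ᵢ = cᵢ+dᵢ (unexposed), nᵢ = n₁ᵢ+n₀ᵢ.
Stratum 1 (Site A): n₁ = 214, n₀ = 113, n = 327; a·n₀/n = 92·113/327 = 31.7920; c·n₁/n = 41·214/327 = 26.8318
Stratum 2 (Site B): n₁ = 350, n₀ = 328, n = 678; a·n₀/n = 96·328/678 = 46.4425; c·n₁/n = 66·350/678 = 34.0708
Stratum 3 (Site C): n₁ = 224, n₀ = 240, n = 464; a·n₀/n = 151·240/464 = 78.1034; c·n₁/n = 106·224/464 = 51.1724
RR_MH = (31.7920 + 46.4425 + 78.1034) / (26.8318 + 34.0708 + 51.1724) = 156.3380 / 112.0750 = 1.39494

1.395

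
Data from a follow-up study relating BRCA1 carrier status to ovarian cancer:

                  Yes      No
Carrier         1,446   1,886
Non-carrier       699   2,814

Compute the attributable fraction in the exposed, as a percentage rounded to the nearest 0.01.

Cells: a = 1446, b = 1886, c = 699, d = 2814.
Risk in exposed = 1446/3332 = 0.43397; risk in unexposed = 699/3513 = 0.19898.
RR = 0.43397/0.19898 = 2.18104
AR% = (RR − 1)/RR × 100 = (2.18104 − 1)/2.18104 × 100 = 54.1504%

54.15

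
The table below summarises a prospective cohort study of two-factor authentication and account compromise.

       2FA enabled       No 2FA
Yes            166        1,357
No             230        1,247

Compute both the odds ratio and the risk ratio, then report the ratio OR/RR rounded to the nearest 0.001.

0.825

Reading the table with exposure as columns: a = 166 (2FA enabled, case), b = 230 (2FA enabled, non-case), c = 1357 (No 2FA, case), d = 1247.
OR = (166·1247)/(230·1357) = 207002/312110 = 0.66323
Risk in exposed = 166/396 = 0.41919; risk in unexposed = 1357/2604 = 0.52112; RR = 0.80440
OR/RR = 0.66323 / 0.80440 = 0.82450
The outcome is not rare, so the OR lies further from 1 than the RR.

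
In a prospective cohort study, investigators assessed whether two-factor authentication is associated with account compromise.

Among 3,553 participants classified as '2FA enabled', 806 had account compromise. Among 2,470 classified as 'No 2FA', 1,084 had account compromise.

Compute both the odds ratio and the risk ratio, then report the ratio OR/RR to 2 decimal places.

0.73

From the description: a = 806, b = 2747, c = 1084, d = 1386.
OR = (806·1386)/(2747·1084) = 1117116/2977748 = 0.37515
Risk in exposed = 806/3553 = 0.22685; risk in unexposed = 1084/2470 = 0.43887; RR = 0.51690
OR/RR = 0.37515 / 0.51690 = 0.72578
The outcome is not rare, so the OR lies further from 1 than the RR.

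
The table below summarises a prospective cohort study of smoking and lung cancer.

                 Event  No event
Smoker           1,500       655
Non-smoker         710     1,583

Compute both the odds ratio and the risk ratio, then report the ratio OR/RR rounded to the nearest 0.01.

2.27

Cells: a = 1500, b = 655, c = 710, d = 1583.
OR = (1500·1583)/(655·710) = 2374500/465050 = 5.10590
Risk in exposed = 1500/2155 = 0.69606; risk in unexposed = 710/2293 = 0.30964; RR = 2.24797
OR/RR = 5.10590 / 2.24797 = 2.27134
The outcome is not rare, so the OR lies further from 1 than the RR.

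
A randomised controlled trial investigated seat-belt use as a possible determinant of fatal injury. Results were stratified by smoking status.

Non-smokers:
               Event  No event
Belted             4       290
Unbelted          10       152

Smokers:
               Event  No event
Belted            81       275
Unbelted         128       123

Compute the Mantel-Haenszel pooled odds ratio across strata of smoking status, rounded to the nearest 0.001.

0.276

OR_MH = Σ(aᵢdᵢ/nᵢ) / Σ(bᵢcᵢ/nᵢ), where nᵢ is the stratum total.
Stratum 1 (Non-smokers): n = 456; a·d/n = 4·152/456 = 1.3333; b·c/n = 290·10/456 = 6.3596
Stratum 2 (Smokers): n = 607; a·d/n = 81·123/607 = 16.4135; b·c/n = 275·128/607 = 57.9901
OR_MH = (1.3333 + 16.4135) / (6.3596 + 57.9901) = 17.7468 / 64.3498 = 0.27579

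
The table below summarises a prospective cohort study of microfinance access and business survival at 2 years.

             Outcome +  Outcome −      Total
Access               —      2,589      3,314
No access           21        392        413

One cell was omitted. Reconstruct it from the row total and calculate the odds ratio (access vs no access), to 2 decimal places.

5.23

The missing cell is in the exposed row: 3314 − 2589 = 725.
So a = 725, b = 2589, c = 21, d = 392.
OR = (a·d)/(b·c) = (725 × 392) / (2589 × 21) = 284200 / 54369 = 5.22724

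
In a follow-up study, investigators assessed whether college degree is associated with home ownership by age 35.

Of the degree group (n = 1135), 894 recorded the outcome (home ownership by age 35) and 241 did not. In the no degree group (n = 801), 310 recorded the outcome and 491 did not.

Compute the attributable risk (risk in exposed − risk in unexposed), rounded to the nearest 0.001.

0.401

From the description: a = 894, b = 241, c = 310, d = 491.
Risk in exposed = 894/1135 = 0.787665; risk in unexposed = 310/801 = 0.387016.
Risk difference = 0.787665 − 0.387016 = 0.400649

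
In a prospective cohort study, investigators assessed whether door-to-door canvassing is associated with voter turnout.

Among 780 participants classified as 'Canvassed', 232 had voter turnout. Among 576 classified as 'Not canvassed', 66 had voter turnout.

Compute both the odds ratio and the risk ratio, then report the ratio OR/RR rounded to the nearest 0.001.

1.260

From the description: a = 232, b = 548, c = 66, d = 510.
OR = (232·510)/(548·66) = 118320/36168 = 3.27140
Risk in exposed = 232/780 = 0.29744; risk in unexposed = 66/576 = 0.11458; RR = 2.59580
OR/RR = 3.27140 / 2.59580 = 1.26026
The outcome is not rare, so the OR lies further from 1 than the RR.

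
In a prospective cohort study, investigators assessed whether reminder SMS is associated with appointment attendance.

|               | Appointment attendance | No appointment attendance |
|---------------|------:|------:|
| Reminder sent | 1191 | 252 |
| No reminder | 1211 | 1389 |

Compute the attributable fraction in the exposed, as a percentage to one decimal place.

43.6

Cells: a = 1191, b = 252, c = 1211, d = 1389.
Risk in exposed = 1191/1443 = 0.82536; risk in unexposed = 1211/2600 = 0.46577.
RR = 0.82536/0.46577 = 1.77204
AR% = (RR − 1)/RR × 100 = (1.77204 − 1)/1.77204 × 100 = 43.5680%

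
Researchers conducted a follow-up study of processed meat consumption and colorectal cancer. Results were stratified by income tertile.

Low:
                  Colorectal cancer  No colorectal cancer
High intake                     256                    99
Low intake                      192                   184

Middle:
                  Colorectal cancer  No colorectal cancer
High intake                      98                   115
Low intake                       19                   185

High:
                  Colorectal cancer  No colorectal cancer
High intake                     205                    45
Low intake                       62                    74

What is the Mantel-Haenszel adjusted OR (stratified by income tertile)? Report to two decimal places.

OR_MH = Σ(aᵢdᵢ/nᵢ) / Σ(bᵢcᵢ/nᵢ), where nᵢ is the stratum total.
Stratum 1 (Low): n = 731; a·d/n = 256·184/731 = 64.4378; b·c/n = 99·192/731 = 26.0027
Stratum 2 (Middle): n = 417; a·d/n = 98·185/417 = 43.4772; b·c/n = 115·19/417 = 5.2398
Stratum 3 (High): n = 386; a·d/n = 205·74/386 = 39.3005; b·c/n = 45·62/386 = 7.2280
OR_MH = (64.4378 + 43.4772 + 39.3005) / (26.0027 + 5.2398 + 7.2280) = 147.2155 / 38.4705 = 3.82671

3.83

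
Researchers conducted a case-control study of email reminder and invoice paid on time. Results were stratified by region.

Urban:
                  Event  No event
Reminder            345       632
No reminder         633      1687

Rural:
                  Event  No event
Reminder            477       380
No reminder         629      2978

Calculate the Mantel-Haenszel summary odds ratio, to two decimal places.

2.83

OR_MH = Σ(aᵢdᵢ/nᵢ) / Σ(bᵢcᵢ/nᵢ), where nᵢ is the stratum total.
Stratum 1 (Urban): n = 3297; a·d/n = 345·1687/3297 = 176.5287; b·c/n = 632·633/3297 = 121.3394
Stratum 2 (Rural): n = 4464; a·d/n = 477·2978/4464 = 318.2137; b·c/n = 380·629/4464 = 53.5439
OR_MH = (176.5287 + 318.2137) / (121.3394 + 53.5439) = 494.7424 / 174.8833 = 2.82899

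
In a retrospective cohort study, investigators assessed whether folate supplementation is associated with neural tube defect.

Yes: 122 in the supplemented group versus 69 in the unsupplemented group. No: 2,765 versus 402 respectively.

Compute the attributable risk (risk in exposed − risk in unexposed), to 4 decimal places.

From the description: a = 122, b = 2765, c = 69, d = 402.
Risk in exposed = 122/2887 = 0.042258; risk in unexposed = 69/471 = 0.146497.
Risk difference = 0.042258 − 0.146497 = -0.104238

-0.1042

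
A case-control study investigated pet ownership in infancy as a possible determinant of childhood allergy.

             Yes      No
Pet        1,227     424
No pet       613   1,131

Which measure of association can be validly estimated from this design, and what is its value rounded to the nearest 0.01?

5.34

Cells: a = 1227, b = 424, c = 613, d = 1131.
This is a case-control study: participants were sampled on outcome status, so risks in the source population cannot be estimated directly — relative risk is not valid here. The odds ratio is the appropriate measure.
OR = (a·d)/(b·c) = (1227 × 1131) / (424 × 613) = 1387737 / 259912 = 5.33926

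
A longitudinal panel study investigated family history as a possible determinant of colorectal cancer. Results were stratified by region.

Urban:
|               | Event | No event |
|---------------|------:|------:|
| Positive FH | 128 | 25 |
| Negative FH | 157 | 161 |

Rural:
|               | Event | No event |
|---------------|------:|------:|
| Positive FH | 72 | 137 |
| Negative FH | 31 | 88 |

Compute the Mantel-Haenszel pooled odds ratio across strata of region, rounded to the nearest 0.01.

2.96

OR_MH = Σ(aᵢdᵢ/nᵢ) / Σ(bᵢcᵢ/nᵢ), where nᵢ is the stratum total.
Stratum 1 (Urban): n = 471; a·d/n = 128·161/471 = 43.7537; b·c/n = 25·157/471 = 8.3333
Stratum 2 (Rural): n = 328; a·d/n = 72·88/328 = 19.3171; b·c/n = 137·31/328 = 12.9482
OR_MH = (43.7537 + 19.3171) / (8.3333 + 12.9482) = 63.0708 / 21.2815 = 2.96364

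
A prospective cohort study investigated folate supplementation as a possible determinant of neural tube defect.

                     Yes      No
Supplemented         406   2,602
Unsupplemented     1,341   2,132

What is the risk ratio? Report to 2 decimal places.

Cells: a = 406, b = 2602, c = 1341, d = 2132.
Risk in exposed = 406/3008 = 0.13497; risk in unexposed = 1341/3473 = 0.38612.
RR = 0.13497 / 0.38612 = 0.34956
The risk is 65% lower among the exposed than among the unexposed.

0.35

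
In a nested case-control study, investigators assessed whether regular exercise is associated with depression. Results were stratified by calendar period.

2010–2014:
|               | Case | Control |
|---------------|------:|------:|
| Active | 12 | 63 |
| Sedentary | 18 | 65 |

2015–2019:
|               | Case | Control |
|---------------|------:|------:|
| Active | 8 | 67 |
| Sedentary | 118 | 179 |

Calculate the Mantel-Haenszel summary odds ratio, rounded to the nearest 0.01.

0.31

OR_MH = Σ(aᵢdᵢ/nᵢ) / Σ(bᵢcᵢ/nᵢ), where nᵢ is the stratum total.
Stratum 1 (2010–2014): n = 158; a·d/n = 12·65/158 = 4.9367; b·c/n = 63·18/158 = 7.1772
Stratum 2 (2015–2019): n = 372; a·d/n = 8·179/372 = 3.8495; b·c/n = 67·118/372 = 21.2527
OR_MH = (4.9367 + 3.8495) / (7.1772 + 21.2527) = 8.7862 / 28.4299 = 0.30905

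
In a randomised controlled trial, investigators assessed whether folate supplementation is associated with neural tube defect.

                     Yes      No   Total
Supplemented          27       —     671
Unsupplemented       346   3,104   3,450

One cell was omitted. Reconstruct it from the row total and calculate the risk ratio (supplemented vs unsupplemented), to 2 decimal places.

0.40

The missing cell is in the exposed row: 671 − 27 = 644.
So a = 27, b = 644, c = 346, d = 3104.
RR = [a/(a+b)] / [c/(c+d)] = (27/671) / (346/3450) = 0.04024/0.10029 = 0.40122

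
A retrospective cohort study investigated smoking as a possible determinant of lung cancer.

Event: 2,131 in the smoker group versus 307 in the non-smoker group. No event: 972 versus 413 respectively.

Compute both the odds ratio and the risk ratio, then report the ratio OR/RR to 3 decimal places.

1.831

From the description: a = 2131, b = 972, c = 307, d = 413.
OR = (2131·413)/(972·307) = 880103/298404 = 2.94937
Risk in exposed = 2131/3103 = 0.68675; risk in unexposed = 307/720 = 0.42639; RR = 1.61063
OR/RR = 2.94937 / 1.61063 = 1.83119
The outcome is not rare, so the OR lies further from 1 than the RR.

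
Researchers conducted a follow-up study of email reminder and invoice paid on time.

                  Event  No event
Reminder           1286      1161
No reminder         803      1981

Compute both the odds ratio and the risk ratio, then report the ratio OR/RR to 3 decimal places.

1.500

Cells: a = 1286, b = 1161, c = 803, d = 1981.
OR = (1286·1981)/(1161·803) = 2547566/932283 = 2.73261
Risk in exposed = 1286/2447 = 0.52554; risk in unexposed = 803/2784 = 0.28843; RR = 1.82205
OR/RR = 2.73261 / 1.82205 = 1.49974
The outcome is not rare, so the OR lies further from 1 than the RR.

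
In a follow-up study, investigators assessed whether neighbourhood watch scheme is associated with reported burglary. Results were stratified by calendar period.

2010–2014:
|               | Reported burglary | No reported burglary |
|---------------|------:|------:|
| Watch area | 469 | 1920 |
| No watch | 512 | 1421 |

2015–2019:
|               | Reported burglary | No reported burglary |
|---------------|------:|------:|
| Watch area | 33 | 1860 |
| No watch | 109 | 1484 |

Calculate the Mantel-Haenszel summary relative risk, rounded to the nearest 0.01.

0.66

RR_MH = Σ(aᵢ·n₀ᵢ/nᵢ) / Σ(cᵢ·n₁ᵢ/nᵢ), with n₁ᵢ = aᵢ+bᵢ (exposed), n₀ᵢ = cᵢ+dᵢ (unexposed), nᵢ = n₁ᵢ+n₀ᵢ.
Stratum 1 (2010–2014): n₁ = 2389, n₀ = 1933, n = 4322; a·n₀/n = 469·1933/4322 = 209.7587; c·n₁/n = 512·2389/4322 = 283.0097
Stratum 2 (2015–2019): n₁ = 1893, n₀ = 1593, n = 3486; a·n₀/n = 33·1593/3486 = 15.0800; c·n₁/n = 109·1893/3486 = 59.1902
RR_MH = (209.7587 + 15.0800) / (283.0097 + 59.1902) = 224.8387 / 342.1999 = 0.65704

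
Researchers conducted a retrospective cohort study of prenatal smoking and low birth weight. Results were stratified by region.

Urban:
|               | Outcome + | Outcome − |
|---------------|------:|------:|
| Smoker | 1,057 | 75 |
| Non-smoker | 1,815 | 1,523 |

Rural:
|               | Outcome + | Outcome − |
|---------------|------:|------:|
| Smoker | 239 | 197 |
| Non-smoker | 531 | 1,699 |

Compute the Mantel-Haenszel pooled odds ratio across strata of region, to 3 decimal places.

7.353

OR_MH = Σ(aᵢdᵢ/nᵢ) / Σ(bᵢcᵢ/nᵢ), where nᵢ is the stratum total.
Stratum 1 (Urban): n = 4470; a·d/n = 1057·1523/4470 = 360.1367; b·c/n = 75·1815/4470 = 30.4530
Stratum 2 (Rural): n = 2666; a·d/n = 239·1699/2666 = 152.3110; b·c/n = 197·531/2666 = 39.2374
OR_MH = (360.1367 + 152.3110) / (30.4530 + 39.2374) = 512.4476 / 69.6905 = 7.35320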